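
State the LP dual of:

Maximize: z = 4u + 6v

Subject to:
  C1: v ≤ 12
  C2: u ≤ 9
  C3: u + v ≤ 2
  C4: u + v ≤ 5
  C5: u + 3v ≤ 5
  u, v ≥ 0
Minimize: z = 12y1 + 9y2 + 2y3 + 5y4 + 5y5

Subject to:
  C1: -y2 - y3 - y4 - y5 ≤ -4
  C2: -y1 - y3 - y4 - 3y5 ≤ -6
  y1, y2, y3, y4, y5 ≥ 0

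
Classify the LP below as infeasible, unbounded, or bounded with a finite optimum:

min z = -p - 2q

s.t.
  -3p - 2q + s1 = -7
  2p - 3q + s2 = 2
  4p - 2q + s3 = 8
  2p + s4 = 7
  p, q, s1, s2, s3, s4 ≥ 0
Feasible point: (1, 2) satisfies every constraint, so the LP is feasible.
Direction d = (0, 1): for each constraint row a, a·d ≤ 0 —
  (-3)(0) + (-2)(1) = -2 ≤ 0
  (2)(0) + (-3)(1) = -3 ≤ 0
  (4)(0) + (-2)(1) = -2 ≤ 0
  (2)(0) + (0)(1) = 0 ≤ 0
and d ≥ 0, so (1, 2) + t·d stays feasible for every t ≥ 0. Along this ray z = -p - 2q changes by -2 per unit t, so z → −∞.

Unbounded — the objective can decrease without bound over the feasible region.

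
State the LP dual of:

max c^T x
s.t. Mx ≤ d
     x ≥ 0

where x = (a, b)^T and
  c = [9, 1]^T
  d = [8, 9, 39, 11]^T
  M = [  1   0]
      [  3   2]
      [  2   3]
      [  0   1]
Minimize: z = 8y1 + 9y2 + 39y3 + 11y4

Subject to:
  C1: -y1 - 3y2 - 2y3 ≤ -9
  C2: -2y2 - 3y3 - y4 ≤ -1
  y1, y2, y3, y4 ≥ 0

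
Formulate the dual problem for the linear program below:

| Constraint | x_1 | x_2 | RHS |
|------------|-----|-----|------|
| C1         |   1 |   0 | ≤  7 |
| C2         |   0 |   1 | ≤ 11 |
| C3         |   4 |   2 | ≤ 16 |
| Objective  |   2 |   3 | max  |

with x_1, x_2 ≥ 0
Minimize: z = 7y1 + 11y2 + 16y3

Subject to:
  C1: -y1 - 4y3 ≤ -2
  C2: -y2 - 2y3 ≤ -3
  y1, y2, y3 ≥ 0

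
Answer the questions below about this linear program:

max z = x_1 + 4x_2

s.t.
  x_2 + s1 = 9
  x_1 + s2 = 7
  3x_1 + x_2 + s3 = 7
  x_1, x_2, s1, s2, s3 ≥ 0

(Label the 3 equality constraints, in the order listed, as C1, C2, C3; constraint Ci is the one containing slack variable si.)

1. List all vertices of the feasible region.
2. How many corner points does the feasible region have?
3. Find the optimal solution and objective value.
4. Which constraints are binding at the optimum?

1. (0, 0), (2.333, 0), (0, 7)
2. 3
3. x_1 = 0, x_2 = 7, z = 28
4. C3, x_1 ≥ 0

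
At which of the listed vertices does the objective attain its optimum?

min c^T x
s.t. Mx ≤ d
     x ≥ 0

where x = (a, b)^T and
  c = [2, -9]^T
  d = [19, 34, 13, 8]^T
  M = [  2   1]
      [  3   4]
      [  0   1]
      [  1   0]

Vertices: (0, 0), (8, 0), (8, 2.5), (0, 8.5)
Evaluating z = 2a - 9b at each vertex:
  (0, 0): z = 0
  (8, 0): z = 16
  (8, 2.5): z = -6.5
  (0, 8.5): z = -76.5

The smallest value is z = -76.5, attained at (0, 8.5).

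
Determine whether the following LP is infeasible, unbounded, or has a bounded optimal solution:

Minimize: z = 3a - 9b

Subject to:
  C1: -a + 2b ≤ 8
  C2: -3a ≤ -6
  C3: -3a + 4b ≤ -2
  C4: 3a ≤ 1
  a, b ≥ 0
C4 requires 3a ≤ 1, while C2 (-3a ≤ -6) is equivalent to 3a ≥ 6. Together they would need 6 ≤ 3a ≤ 1, which is impossible since 6 > 1. No point satisfies all constraints.

Infeasible — the constraint set is empty.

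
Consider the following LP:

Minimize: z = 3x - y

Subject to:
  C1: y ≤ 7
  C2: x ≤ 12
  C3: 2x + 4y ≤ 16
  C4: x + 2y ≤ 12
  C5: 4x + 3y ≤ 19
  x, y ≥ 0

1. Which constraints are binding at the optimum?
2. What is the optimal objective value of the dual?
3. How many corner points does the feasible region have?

1. C3, x ≥ 0
2. -4 (by strong duality, equal to the primal optimum)
3. 4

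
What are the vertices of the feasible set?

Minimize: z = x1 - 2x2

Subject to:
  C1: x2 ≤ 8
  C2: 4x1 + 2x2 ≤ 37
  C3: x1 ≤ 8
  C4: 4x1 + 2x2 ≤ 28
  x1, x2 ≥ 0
Each vertex is the intersection of two constraint boundaries that also satisfies all remaining constraints:
  x1 = 0 and x2 = 0 → (0, 0)
  4x1 + 2x2 = 28 and x2 = 0 → (7, 0)
  x2 = 8 and 4x1 + 2x2 = 28 → (3, 8)
  x2 = 8 and x1 = 0 → (0, 8)

Vertices: (0, 0), (7, 0), (3, 8), (0, 8)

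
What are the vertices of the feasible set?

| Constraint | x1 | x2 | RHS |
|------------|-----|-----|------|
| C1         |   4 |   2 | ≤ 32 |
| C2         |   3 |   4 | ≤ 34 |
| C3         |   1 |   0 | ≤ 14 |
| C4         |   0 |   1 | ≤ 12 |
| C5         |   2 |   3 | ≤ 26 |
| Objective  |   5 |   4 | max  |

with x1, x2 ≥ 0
Each vertex is the intersection of two constraint boundaries that also satisfies all remaining constraints:
  x1 = 0 and x2 = 0 → (0, 0)
  4x1 + 2x2 = 32 and x2 = 0 → (8, 0)
  4x1 + 2x2 = 32 and 3x1 + 4x2 = 34 → (6, 4)
  3x1 + 4x2 = 34 and x1 = 0 → (0, 8.5)

Vertices: (0, 0), (8, 0), (6, 4), (0, 8.5)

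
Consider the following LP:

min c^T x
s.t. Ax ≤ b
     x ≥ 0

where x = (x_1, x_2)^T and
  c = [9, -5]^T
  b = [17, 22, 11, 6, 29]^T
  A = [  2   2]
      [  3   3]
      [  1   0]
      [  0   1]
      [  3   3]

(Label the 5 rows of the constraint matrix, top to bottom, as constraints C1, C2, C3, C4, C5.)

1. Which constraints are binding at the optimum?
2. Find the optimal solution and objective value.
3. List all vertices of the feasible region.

1. C4, x_1 ≥ 0
2. x_1 = 0, x_2 = 6, z = -30
3. (0, 0), (7.333, 0), (1.333, 6), (0, 6)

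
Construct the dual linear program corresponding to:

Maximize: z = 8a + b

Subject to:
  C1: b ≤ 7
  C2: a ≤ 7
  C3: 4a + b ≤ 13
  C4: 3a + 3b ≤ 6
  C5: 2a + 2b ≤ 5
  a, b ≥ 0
Minimize: z = 7y1 + 7y2 + 13y3 + 6y4 + 5y5

Subject to:
  C1: -y2 - 4y3 - 3y4 - 2y5 ≤ -8
  C2: -y1 - y3 - 3y4 - 2y5 ≤ -1
  y1, y2, y3, y4, y5 ≥ 0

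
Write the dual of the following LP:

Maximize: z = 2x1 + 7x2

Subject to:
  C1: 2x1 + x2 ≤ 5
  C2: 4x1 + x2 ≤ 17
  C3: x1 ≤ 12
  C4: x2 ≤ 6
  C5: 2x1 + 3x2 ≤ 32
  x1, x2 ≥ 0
Minimize: z = 5y1 + 17y2 + 12y3 + 6y4 + 32y5

Subject to:
  C1: -2y1 - 4y2 - y3 - 2y5 ≤ -2
  C2: -y1 - y2 - y4 - 3y5 ≤ -7
  y1, y2, y3, y4, y5 ≥ 0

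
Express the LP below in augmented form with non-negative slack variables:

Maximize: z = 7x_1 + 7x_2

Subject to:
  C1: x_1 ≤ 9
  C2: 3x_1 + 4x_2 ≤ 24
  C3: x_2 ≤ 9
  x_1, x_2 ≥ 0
max z = 7x_1 + 7x_2

s.t.
  x_1 + s1 = 9
  3x_1 + 4x_2 + s2 = 24
  x_2 + s3 = 9
  x_1, x_2, s1, s2, s3 ≥ 0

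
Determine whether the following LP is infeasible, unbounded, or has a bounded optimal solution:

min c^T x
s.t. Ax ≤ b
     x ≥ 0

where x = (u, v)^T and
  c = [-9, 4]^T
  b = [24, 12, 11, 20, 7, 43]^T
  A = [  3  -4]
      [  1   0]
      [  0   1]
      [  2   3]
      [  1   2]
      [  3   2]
The point (7, 0) satisfies every constraint, so the LP is feasible; the constraints give u ≤ 12 and v ≤ 11, which with u, v ≥ 0 keep the feasible region inside a bounded box. A feasible, bounded LP attains a finite optimum at a vertex.

Feasible with finite optimum z* = -63 at (7, 0).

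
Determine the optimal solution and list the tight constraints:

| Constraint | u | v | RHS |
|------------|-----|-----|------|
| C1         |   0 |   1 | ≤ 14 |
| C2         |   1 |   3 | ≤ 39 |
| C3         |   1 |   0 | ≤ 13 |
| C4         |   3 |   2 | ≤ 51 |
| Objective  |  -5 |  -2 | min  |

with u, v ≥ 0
Optimal: u = 13, v = 6
Slack at optimum:
  C1: slack = 8
  C2: slack = 8
  C3: slack = 0 (binding)
  C4: slack = 0 (binding)
  u ≥ 0: u = 13
  v ≥ 0: v = 6
Binding constraints: C3, C4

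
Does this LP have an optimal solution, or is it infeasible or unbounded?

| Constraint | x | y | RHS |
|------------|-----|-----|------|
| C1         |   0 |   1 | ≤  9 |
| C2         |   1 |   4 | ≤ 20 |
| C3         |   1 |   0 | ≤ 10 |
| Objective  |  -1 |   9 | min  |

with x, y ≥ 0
The point (10, 0) satisfies every constraint, so the LP is feasible; the constraints give x ≤ 10 and y ≤ 9, which with x, y ≥ 0 keep the feasible region inside a bounded box. A feasible, bounded LP attains a finite optimum at a vertex.

Bounded optimum: z* = -10 at (10, 0).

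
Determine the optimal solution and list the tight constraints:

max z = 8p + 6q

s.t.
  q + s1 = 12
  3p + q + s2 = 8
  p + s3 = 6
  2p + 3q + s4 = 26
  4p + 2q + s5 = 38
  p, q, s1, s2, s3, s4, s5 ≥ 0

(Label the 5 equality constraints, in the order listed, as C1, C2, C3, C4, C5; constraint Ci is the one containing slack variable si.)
Optimal: p = 0, q = 8
Slack at optimum:
  C1: slack = 4
  C2: slack = 0 (binding)
  C3: slack = 6
  C4: slack = 2
  C5: slack = 22
  p ≥ 0: p = 0 (binding)
  q ≥ 0: q = 8
Binding constraints: C2, p ≥ 0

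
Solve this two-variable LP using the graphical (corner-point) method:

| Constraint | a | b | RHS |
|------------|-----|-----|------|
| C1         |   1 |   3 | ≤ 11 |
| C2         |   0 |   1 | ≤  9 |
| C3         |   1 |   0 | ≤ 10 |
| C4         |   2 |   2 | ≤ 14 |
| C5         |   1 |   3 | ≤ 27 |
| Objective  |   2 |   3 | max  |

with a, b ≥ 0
Each vertex is the intersection of two constraint boundaries that also satisfies all remaining constraints:
  a = 0 and b = 0 → (0, 0)
  2a + 2b = 14 and b = 0 → (7, 0)
  a + 3b = 11 and 2a + 2b = 14 → (5, 2)
  a + 3b = 11 and a = 0 → (0, 3.667)

Evaluating z = 2a + 3b at each vertex:
  (0, 0): z = 0
  (7, 0): z = 14
  (5, 2): z = 16
  (0, 3.667): z = 11

The maximum is at (5, 2) with z = 16.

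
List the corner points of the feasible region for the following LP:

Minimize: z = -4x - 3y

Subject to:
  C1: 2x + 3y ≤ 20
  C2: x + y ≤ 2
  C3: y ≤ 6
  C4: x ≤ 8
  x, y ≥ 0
Each vertex is the intersection of two constraint boundaries that also satisfies all remaining constraints:
  x = 0 and y = 0 → (0, 0)
  x + y = 2 and y = 0 → (2, 0)
  x + y = 2 and x = 0 → (0, 2)

Vertices: (0, 0), (2, 0), (0, 2)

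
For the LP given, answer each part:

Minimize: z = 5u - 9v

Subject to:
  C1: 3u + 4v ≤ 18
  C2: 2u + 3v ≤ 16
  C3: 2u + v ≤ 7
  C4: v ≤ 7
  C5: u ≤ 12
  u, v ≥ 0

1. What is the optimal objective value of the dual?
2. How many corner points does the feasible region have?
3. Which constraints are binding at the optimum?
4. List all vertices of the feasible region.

1. -40.5 (by strong duality, equal to the primal optimum)
2. 4
3. C1, u ≥ 0
4. (0, 0), (3.5, 0), (2, 3), (0, 4.5)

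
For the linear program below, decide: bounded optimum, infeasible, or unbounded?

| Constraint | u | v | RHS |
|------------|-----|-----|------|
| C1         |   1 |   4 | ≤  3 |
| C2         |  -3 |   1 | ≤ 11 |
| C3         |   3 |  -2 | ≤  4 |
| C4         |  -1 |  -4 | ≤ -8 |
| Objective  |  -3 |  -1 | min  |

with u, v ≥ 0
C1 requires u + 4v ≤ 3, while C4 (-u - 4v ≤ -8) is equivalent to u + 4v ≥ 8. Together they would need 8 ≤ u + 4v ≤ 3, which is impossible since 8 > 3. No point satisfies all constraints.

Infeasible — the constraint set is empty.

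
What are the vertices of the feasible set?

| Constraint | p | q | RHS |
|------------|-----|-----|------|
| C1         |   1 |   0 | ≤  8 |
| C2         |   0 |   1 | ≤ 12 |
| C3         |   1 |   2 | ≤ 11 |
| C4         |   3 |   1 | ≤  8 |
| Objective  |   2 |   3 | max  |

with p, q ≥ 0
Each vertex is the intersection of two constraint boundaries that also satisfies all remaining constraints:
  p = 0 and q = 0 → (0, 0)
  3p + q = 8 and q = 0 → (2.667, 0)
  p + 2q = 11 and 3p + q = 8 → (1, 5)
  p + 2q = 11 and p = 0 → (0, 5.5)

Vertices: (0, 0), (2.667, 0), (1, 5), (0, 5.5)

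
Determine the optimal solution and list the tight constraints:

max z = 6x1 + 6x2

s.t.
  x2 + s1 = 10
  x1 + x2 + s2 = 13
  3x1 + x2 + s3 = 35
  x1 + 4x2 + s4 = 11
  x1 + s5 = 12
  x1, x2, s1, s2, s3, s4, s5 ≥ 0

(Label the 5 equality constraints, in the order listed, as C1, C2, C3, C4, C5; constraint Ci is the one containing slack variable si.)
Optimal: x1 = 11, x2 = 0
Binding: C4, x2 ≥ 0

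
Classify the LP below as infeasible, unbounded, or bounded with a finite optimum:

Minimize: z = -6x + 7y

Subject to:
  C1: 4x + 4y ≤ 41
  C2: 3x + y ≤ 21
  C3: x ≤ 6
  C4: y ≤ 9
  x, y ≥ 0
The point (6, 0) satisfies every constraint, so the LP is feasible; the constraints give x ≤ 6 and y ≤ 9, which with x, y ≥ 0 keep the feasible region inside a bounded box. A feasible, bounded LP attains a finite optimum at a vertex.

Evaluating z = -6x + 7y at each vertex:
  (0, 0): z = 0
  (6, 0): z = -36
  (6, 3): z = -15
  (5.375, 4.875): z = 1.875
  (1.25, 9): z = 55.5
  (0, 9): z = 63

Bounded optimum: z* = -36 at (6, 0).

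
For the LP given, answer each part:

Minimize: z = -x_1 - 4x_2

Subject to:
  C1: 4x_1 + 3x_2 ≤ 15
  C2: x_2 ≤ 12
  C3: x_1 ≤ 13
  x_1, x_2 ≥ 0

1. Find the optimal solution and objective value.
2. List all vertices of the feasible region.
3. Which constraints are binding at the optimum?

1. x_1 = 0, x_2 = 5, z = -20
2. (0, 0), (3.75, 0), (0, 5)
3. C1, x_1 ≥ 0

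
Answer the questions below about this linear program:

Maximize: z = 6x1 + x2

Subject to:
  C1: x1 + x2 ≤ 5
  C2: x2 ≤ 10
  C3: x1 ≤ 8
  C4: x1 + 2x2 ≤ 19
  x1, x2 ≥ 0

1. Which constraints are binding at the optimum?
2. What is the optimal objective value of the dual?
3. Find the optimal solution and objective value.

1. C1, x2 ≥ 0
2. 30 (by strong duality, equal to the primal optimum)
3. x1 = 5, x2 = 0, z = 30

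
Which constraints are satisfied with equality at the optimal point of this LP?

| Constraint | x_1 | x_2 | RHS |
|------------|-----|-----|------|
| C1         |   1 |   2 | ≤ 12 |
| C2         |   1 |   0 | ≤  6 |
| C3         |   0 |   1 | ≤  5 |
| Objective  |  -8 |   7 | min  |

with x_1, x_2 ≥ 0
Optimal: x_1 = 6, x_2 = 0
Slack at optimum:
  C1: slack = 6
  C2: slack = 0 (binding)
  C3: slack = 5
  x_1 ≥ 0: x_1 = 6
  x_2 ≥ 0: x_2 = 0 (binding)
Binding constraints: C2, x_2 ≥ 0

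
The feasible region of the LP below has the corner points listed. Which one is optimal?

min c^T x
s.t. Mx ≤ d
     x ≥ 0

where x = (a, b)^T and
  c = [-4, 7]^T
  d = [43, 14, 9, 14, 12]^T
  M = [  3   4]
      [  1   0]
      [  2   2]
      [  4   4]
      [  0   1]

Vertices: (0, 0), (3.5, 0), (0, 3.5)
Evaluating z = -4a + 7b at each vertex:
  (0, 0): z = 0
  (3.5, 0): z = -14
  (0, 3.5): z = 24.5

The smallest value is z = -14, attained at (3.5, 0).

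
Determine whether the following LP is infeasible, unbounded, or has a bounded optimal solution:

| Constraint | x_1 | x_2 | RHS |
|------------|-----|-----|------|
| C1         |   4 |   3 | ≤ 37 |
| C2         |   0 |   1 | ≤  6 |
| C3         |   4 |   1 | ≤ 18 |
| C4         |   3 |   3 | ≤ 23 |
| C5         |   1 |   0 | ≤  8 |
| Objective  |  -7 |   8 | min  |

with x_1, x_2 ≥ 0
The point (4.5, 0) satisfies every constraint, so the LP is feasible; the constraints give x_1 ≤ 8 and x_2 ≤ 6, which with x_1, x_2 ≥ 0 keep the feasible region inside a bounded box. A feasible, bounded LP attains a finite optimum at a vertex.

Evaluating z = -7x_1 + 8x_2 at each vertex:
  (0, 0): z = 0
  (4.5, 0): z = -31.5
  (3.444, 4.222): z = 9.667
  (1.667, 6): z = 36.33
  (0, 6): z = 48

Bounded optimum: z* = -31.5 at (4.5, 0).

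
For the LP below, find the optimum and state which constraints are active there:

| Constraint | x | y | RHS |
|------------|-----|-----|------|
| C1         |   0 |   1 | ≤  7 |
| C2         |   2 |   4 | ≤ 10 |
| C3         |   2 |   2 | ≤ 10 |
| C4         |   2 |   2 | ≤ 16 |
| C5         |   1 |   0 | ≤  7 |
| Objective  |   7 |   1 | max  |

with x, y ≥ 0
Optimal: x = 5, y = 0
Binding: C2, C3, y ≥ 0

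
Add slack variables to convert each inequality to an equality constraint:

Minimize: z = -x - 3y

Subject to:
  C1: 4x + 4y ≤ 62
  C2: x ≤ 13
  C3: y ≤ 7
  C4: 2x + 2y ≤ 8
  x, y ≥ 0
min z = -x - 3y

s.t.
  4x + 4y + s1 = 62
  x + s2 = 13
  y + s3 = 7
  2x + 2y + s4 = 8
  x, y, s1, s2, s3, s4 ≥ 0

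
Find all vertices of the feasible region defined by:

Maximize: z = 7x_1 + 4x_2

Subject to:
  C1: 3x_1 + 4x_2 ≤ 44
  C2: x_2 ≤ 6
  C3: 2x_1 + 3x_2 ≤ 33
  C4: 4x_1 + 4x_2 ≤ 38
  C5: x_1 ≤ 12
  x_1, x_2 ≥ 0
Each vertex is the intersection of two constraint boundaries that also satisfies all remaining constraints:
  x_1 = 0 and x_2 = 0 → (0, 0)
  4x_1 + 4x_2 = 38 and x_2 = 0 → (9.5, 0)
  x_2 = 6 and 4x_1 + 4x_2 = 38 → (3.5, 6)
  x_2 = 6 and x_1 = 0 → (0, 6)

Vertices: (0, 0), (9.5, 0), (3.5, 6), (0, 6)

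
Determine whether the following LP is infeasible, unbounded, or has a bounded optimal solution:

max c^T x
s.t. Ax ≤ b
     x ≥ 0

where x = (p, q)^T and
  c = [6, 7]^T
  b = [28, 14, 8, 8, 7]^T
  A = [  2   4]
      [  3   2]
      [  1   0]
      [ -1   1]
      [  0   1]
The point (0, 7) satisfies every constraint, so the LP is feasible; the constraints give p ≤ 8 and q ≤ 7, which with p, q ≥ 0 keep the feasible region inside a bounded box. A feasible, bounded LP attains a finite optimum at a vertex.

Bounded optimum: z* = 49 at (0, 7).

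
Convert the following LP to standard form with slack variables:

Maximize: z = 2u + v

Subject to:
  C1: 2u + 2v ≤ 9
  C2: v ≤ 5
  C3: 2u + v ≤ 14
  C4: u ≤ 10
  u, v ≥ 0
max z = 2u + v

s.t.
  2u + 2v + s1 = 9
  v + s2 = 5
  2u + v + s3 = 14
  u + s4 = 10
  u, v, s1, s2, s3, s4 ≥ 0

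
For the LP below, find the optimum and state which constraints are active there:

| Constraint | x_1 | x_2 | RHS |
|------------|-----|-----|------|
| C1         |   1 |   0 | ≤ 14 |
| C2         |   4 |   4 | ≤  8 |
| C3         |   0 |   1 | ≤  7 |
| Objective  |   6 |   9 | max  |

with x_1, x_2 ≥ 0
Optimal: x_1 = 0, x_2 = 2
Binding: C2, x_1 ≥ 0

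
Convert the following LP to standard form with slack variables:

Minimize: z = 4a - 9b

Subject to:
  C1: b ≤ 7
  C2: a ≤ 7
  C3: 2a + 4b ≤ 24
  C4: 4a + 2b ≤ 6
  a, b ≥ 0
min z = 4a - 9b

s.t.
  b + s1 = 7
  a + s2 = 7
  2a + 4b + s3 = 24
  4a + 2b + s4 = 6
  a, b, s1, s2, s3, s4 ≥ 0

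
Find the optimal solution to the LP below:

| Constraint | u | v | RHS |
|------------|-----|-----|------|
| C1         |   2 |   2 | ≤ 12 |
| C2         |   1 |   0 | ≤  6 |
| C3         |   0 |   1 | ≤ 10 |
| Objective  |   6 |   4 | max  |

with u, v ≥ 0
u = 6, v = 0, z = 36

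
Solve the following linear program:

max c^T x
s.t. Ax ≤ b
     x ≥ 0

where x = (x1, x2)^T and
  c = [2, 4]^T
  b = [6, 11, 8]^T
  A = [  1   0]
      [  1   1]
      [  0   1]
Each vertex is the intersection of two constraint boundaries that also satisfies all remaining constraints:
  x1 = 0 and x2 = 0 → (0, 0)
  x1 = 6 and x2 = 0 → (6, 0)
  x1 = 6 and x1 + x2 = 11 → (6, 5)
  x1 + x2 = 11 and x2 = 8 → (3, 8)
  x2 = 8 and x1 = 0 → (0, 8)

Evaluating z = 2x1 + 4x2 at each vertex:
  (0, 0): z = 0
  (6, 0): z = 12
  (6, 5): z = 32
  (3, 8): z = 38
  (0, 8): z = 32

The maximum is at (3, 8) with z = 38.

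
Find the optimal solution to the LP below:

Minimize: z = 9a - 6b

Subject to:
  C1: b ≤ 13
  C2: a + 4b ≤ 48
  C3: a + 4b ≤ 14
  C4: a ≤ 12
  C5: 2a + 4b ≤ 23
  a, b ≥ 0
Each vertex is the intersection of two constraint boundaries that also satisfies all remaining constraints:
  a = 0 and b = 0 → (0, 0)
  2a + 4b = 23 and b = 0 → (11.5, 0)
  a + 4b = 14 and 2a + 4b = 23 → (9, 1.25)
  a + 4b = 14 and a = 0 → (0, 3.5)

Evaluating z = 9a - 6b at each vertex:
  (0, 0): z = 0
  (11.5, 0): z = 103.5
  (9, 1.25): z = 73.5
  (0, 3.5): z = -21

The minimum is at (0, 3.5) with z = -21.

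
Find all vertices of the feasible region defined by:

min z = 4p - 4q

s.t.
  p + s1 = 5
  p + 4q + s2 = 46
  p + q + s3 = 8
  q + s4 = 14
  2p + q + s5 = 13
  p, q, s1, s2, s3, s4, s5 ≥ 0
Each vertex is the intersection of two constraint boundaries that also satisfies all remaining constraints:
  p = 0 and q = 0 → (0, 0)
  p = 5 and q = 0 → (5, 0)
  p = 5 and p + q = 8 → (5, 3)
  p + q = 8 and p = 0 → (0, 8)

Vertices: (0, 0), (5, 0), (5, 3), (0, 8)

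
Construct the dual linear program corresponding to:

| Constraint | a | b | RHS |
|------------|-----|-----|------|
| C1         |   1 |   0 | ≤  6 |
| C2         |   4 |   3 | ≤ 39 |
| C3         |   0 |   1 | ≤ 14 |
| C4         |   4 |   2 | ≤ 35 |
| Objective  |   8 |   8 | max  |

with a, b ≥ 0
Minimize: z = 6y1 + 39y2 + 14y3 + 35y4

Subject to:
  C1: -y1 - 4y2 - 4y4 ≤ -8
  C2: -3y2 - y3 - 2y4 ≤ -8
  y1, y2, y3, y4 ≥ 0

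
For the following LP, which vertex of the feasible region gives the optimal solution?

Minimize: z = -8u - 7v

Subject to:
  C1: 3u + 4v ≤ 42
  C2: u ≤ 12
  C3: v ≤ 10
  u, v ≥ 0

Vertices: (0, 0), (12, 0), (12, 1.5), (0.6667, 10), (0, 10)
Evaluating z = -8u - 7v at each vertex:
  (0, 0): z = 0
  (12, 0): z = -96
  (12, 1.5): z = -106.5
  (0.6667, 10): z = -75.33
  (0, 10): z = -70

The smallest value is z = -106.5, attained at (12, 1.5).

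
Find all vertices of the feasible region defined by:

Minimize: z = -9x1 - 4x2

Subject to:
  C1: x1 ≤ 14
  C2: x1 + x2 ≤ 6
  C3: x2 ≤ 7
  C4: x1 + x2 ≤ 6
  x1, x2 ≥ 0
Each vertex is the intersection of two constraint boundaries that also satisfies all remaining constraints:
  x1 = 0 and x2 = 0 → (0, 0)
  x1 + x2 = 6 and x2 = 0 → (6, 0)
  x1 + x2 = 6 and x1 = 0 → (0, 6)

Vertices: (0, 0), (6, 0), (0, 6)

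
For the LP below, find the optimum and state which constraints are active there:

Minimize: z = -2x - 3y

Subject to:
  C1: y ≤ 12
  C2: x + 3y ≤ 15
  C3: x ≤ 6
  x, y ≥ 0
Optimal: x = 6, y = 3
Slack at optimum:
  C1: slack = 9
  C2: slack = 0 (binding)
  C3: slack = 0 (binding)
  x ≥ 0: x = 6
  y ≥ 0: y = 3
Binding constraints: C2, C3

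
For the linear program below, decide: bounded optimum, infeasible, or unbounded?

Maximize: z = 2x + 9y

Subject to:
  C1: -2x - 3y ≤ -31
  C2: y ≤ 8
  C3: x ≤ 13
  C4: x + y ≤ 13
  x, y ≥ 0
The point (5, 8) satisfies every constraint, so the LP is feasible; the constraints give x ≤ 13 and y ≤ 8, which with x, y ≥ 0 keep the feasible region inside a bounded box. A feasible, bounded LP attains a finite optimum at a vertex.

Evaluating z = 2x + 9y at each vertex:
  (8, 5): z = 61
  (5, 8): z = 82
  (3.5, 8): z = 79

Feasible with finite optimum z* = 82 at (5, 8).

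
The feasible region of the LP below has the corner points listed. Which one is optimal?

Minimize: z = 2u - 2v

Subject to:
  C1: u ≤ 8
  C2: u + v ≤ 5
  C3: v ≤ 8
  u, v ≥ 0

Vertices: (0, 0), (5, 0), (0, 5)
Evaluating z = 2u - 2v at each vertex:
  (0, 0): z = 0
  (5, 0): z = 10
  (0, 5): z = -10

The smallest value is z = -10, attained at (0, 5).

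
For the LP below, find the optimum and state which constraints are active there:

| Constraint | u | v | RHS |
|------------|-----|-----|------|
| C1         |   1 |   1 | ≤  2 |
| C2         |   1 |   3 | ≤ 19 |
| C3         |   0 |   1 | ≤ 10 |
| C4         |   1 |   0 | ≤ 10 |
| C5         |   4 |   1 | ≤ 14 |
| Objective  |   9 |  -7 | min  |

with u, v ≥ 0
Optimal: u = 0, v = 2
Binding: C1, u ≥ 0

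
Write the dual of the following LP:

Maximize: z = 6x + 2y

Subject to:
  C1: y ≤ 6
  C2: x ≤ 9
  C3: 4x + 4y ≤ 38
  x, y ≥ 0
Minimize: z = 6y1 + 9y2 + 38y3

Subject to:
  C1: -y2 - 4y3 ≤ -6
  C2: -y1 - 4y3 ≤ -2
  y1, y2, y3 ≥ 0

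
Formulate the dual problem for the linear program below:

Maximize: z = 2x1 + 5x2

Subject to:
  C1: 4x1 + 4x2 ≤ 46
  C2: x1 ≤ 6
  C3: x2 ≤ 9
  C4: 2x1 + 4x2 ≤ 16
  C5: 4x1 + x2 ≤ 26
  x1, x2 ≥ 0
Minimize: z = 46y1 + 6y2 + 9y3 + 16y4 + 26y5

Subject to:
  C1: -4y1 - y2 - 2y4 - 4y5 ≤ -2
  C2: -4y1 - y3 - 4y4 - y5 ≤ -5
  y1, y2, y3, y4, y5 ≥ 0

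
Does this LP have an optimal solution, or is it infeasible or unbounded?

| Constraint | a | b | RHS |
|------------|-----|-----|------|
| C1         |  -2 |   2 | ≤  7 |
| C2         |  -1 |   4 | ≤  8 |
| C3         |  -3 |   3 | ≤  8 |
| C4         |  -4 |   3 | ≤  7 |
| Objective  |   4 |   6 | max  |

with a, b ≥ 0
Feasible point: (0, 0) satisfies every constraint, so the LP is feasible.
Direction d = (1, 0): for each constraint row a, a·d ≤ 0 —
  (-2)(1) + (2)(0) = -2 ≤ 0
  (-1)(1) + (4)(0) = -1 ≤ 0
  (-3)(1) + (3)(0) = -3 ≤ 0
  (-4)(1) + (3)(0) = -4 ≤ 0
and d ≥ 0, so (0, 0) + t·d stays feasible for every t ≥ 0. Along this ray z = 4a + 6b changes by 4 per unit t, so z → +∞.

Unbounded — the objective can increase without bound over the feasible region.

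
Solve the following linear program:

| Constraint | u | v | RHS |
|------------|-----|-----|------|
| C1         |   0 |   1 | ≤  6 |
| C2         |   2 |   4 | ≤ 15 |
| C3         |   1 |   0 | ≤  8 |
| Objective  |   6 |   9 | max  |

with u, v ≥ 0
Each vertex is the intersection of two constraint boundaries that also satisfies all remaining constraints:
  u = 0 and v = 0 → (0, 0)
  2u + 4v = 15 and v = 0 → (7.5, 0)
  2u + 4v = 15 and u = 0 → (0, 3.75)

Evaluating z = 6u + 9v at each vertex:
  (0, 0): z = 0
  (7.5, 0): z = 45
  (0, 3.75): z = 33.75

The maximum is at (7.5, 0) with z = 45.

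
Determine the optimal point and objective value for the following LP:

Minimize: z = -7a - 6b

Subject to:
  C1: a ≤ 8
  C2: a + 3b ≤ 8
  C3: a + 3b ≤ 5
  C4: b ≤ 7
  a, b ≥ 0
a = 5, b = 0, z = -35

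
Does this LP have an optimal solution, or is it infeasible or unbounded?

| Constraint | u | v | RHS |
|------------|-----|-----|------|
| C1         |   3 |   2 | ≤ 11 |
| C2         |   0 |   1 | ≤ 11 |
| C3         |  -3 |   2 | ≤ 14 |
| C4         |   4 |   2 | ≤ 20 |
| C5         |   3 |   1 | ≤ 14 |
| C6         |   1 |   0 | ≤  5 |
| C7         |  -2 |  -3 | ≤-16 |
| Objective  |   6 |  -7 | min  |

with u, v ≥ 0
The point (0, 5.5) satisfies every constraint, so the LP is feasible; the constraints give u ≤ 5 and v ≤ 11, which with u, v ≥ 0 keep the feasible region inside a bounded box. A feasible, bounded LP attains a finite optimum at a vertex.

Evaluating z = 6u - 7v at each vertex:
  (0, 5.333): z = -37.33
  (0.2, 5.2): z = -35.2
  (0, 5.5): z = -38.5

The LP has an optimal solution: (0, 5.5) with z = -38.5.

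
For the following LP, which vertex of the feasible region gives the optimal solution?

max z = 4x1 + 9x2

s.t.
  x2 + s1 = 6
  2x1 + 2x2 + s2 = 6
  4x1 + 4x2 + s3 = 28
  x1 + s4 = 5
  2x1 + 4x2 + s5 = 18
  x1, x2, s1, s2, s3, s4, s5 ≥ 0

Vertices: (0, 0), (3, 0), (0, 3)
(0, 3) with z = 27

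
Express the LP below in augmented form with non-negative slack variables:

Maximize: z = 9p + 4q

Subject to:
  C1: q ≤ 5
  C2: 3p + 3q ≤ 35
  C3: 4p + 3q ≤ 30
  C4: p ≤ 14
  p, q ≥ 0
max z = 9p + 4q

s.t.
  q + s1 = 5
  3p + 3q + s2 = 35
  4p + 3q + s3 = 30
  p + s4 = 14
  p, q, s1, s2, s3, s4 ≥ 0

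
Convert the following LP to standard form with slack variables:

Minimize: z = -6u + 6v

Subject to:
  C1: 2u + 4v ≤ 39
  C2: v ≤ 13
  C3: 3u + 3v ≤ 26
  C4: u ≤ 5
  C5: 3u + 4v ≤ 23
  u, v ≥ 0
min z = -6u + 6v

s.t.
  2u + 4v + s1 = 39
  v + s2 = 13
  3u + 3v + s3 = 26
  u + s4 = 5
  3u + 4v + s5 = 23
  u, v, s1, s2, s3, s4, s5 ≥ 0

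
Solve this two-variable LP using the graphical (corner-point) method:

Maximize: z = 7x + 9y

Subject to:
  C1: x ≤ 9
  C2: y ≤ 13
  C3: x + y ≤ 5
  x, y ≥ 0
Each vertex is the intersection of two constraint boundaries that also satisfies all remaining constraints:
  x = 0 and y = 0 → (0, 0)
  x + y = 5 and y = 0 → (5, 0)
  x + y = 5 and x = 0 → (0, 5)

Evaluating z = 7x + 9y at each vertex:
  (0, 0): z = 0
  (5, 0): z = 35
  (0, 5): z = 45

The maximum is at (0, 5) with z = 45.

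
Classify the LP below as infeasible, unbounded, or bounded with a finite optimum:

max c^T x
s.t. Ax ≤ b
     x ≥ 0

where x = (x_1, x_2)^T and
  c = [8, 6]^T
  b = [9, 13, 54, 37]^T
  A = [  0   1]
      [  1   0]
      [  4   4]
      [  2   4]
The point (13, 0.5) satisfies every constraint, so the LP is feasible; the constraints give x_1 ≤ 13 and x_2 ≤ 9, which with x_1, x_2 ≥ 0 keep the feasible region inside a bounded box. A feasible, bounded LP attains a finite optimum at a vertex.

Feasible with finite optimum z* = 107 at (13, 0.5).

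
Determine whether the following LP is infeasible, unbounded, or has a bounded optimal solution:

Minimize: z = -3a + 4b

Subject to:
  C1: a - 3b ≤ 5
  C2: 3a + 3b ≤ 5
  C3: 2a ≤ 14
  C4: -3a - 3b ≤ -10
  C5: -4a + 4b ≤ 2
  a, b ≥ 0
C2 requires 3a + 3b ≤ 5, while C4 (-3a - 3b ≤ -10) is equivalent to 3a + 3b ≥ 10. Together they would need 10 ≤ 3a + 3b ≤ 5, which is impossible since 10 > 5. No point satisfies all constraints.

The feasible region is empty; the LP is infeasible.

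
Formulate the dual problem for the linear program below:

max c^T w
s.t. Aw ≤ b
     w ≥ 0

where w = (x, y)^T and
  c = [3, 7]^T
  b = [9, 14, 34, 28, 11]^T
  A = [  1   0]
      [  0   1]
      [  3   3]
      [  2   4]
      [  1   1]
Minimize: z = 9y1 + 14y2 + 34y3 + 28y4 + 11y5

Subject to:
  C1: -y1 - 3y3 - 2y4 - y5 ≤ -3
  C2: -y2 - 3y3 - 4y4 - y5 ≤ -7
  y1, y2, y3, y4, y5 ≥ 0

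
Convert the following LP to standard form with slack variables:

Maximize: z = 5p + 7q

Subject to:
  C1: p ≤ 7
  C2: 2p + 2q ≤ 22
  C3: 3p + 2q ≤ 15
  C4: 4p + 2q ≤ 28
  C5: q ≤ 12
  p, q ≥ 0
max z = 5p + 7q

s.t.
  p + s1 = 7
  2p + 2q + s2 = 22
  3p + 2q + s3 = 15
  4p + 2q + s4 = 28
  q + s5 = 12
  p, q, s1, s2, s3, s4, s5 ≥ 0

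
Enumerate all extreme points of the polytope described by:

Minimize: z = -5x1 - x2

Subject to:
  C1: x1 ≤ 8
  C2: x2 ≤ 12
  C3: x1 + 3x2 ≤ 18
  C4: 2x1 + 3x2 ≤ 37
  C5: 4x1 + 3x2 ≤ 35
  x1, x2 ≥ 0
Each vertex is the intersection of two constraint boundaries that also satisfies all remaining constraints:
  x1 = 0 and x2 = 0 → (0, 0)
  x1 = 8 and x2 = 0 → (8, 0)
  x1 = 8 and 4x1 + 3x2 = 35 → (8, 1)
  x1 + 3x2 = 18 and 4x1 + 3x2 = 35 → (5.667, 4.111)
  x1 + 3x2 = 18 and x1 = 0 → (0, 6)

Vertices: (0, 0), (8, 0), (8, 1), (5.667, 4.111), (0, 6)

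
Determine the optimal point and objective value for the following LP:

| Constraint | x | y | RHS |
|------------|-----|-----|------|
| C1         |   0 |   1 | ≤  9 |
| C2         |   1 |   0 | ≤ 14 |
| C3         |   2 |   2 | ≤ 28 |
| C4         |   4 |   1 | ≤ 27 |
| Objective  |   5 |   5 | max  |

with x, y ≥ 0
Each vertex is the intersection of two constraint boundaries that also satisfies all remaining constraints:
  x = 0 and y = 0 → (0, 0)
  4x + y = 27 and y = 0 → (6.75, 0)
  y = 9 and 4x + y = 27 → (4.5, 9)
  y = 9 and x = 0 → (0, 9)

Evaluating z = 5x + 5y at each vertex:
  (0, 0): z = 0
  (6.75, 0): z = 33.75
  (4.5, 9): z = 67.5
  (0, 9): z = 45

The maximum is at (4.5, 9) with z = 67.5.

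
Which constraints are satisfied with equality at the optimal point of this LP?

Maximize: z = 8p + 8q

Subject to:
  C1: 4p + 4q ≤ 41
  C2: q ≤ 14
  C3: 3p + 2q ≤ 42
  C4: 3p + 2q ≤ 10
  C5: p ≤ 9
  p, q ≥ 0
Optimal: p = 0, q = 5
Binding: C4, p ≥ 0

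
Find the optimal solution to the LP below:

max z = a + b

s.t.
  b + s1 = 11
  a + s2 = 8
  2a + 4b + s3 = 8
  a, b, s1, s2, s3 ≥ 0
a = 4, b = 0, z = 4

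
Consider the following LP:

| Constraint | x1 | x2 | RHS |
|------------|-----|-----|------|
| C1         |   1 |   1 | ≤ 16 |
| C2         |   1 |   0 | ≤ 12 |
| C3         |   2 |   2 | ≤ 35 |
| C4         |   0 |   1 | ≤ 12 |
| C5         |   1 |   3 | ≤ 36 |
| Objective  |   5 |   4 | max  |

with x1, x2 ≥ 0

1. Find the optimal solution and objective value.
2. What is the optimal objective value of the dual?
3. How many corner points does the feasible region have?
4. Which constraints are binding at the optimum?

1. x1 = 12, x2 = 4, z = 76
2. 76 (by strong duality, equal to the primal optimum)
3. 5
4. C1, C2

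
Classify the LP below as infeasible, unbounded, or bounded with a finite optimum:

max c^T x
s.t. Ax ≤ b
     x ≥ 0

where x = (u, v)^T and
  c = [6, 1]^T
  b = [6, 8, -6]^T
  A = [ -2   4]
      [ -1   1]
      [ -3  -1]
Feasible point: (2, 0) satisfies every constraint, so the LP is feasible.
Direction d = (1, 0): for each constraint row a, a·d ≤ 0 —
  (-2)(1) + (4)(0) = -2 ≤ 0
  (-1)(1) + (1)(0) = -1 ≤ 0
  (-3)(1) + (-1)(0) = -3 ≤ 0
and d ≥ 0, so (2, 0) + t·d stays feasible for every t ≥ 0. Along this ray z = 6u + v changes by 6 per unit t, so z → +∞.

Unbounded: there is a feasible ray along which z → +∞.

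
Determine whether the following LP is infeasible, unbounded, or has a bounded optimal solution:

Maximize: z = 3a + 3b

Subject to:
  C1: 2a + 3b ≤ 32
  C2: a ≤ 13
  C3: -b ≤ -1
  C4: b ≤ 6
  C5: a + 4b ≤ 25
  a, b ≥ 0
The point (13, 2) satisfies every constraint, so the LP is feasible; the constraints give a ≤ 13 and b ≤ 6, which with a, b ≥ 0 keep the feasible region inside a bounded box. A feasible, bounded LP attains a finite optimum at a vertex.

Evaluating z = 3a + 3b at each vertex:
  (0, 1): z = 3
  (13, 1): z = 42
  (13, 2): z = 45
  (10.6, 3.6): z = 42.6
  (1, 6): z = 21
  (0, 6): z = 18

Feasible with finite optimum z* = 45 at (13, 2).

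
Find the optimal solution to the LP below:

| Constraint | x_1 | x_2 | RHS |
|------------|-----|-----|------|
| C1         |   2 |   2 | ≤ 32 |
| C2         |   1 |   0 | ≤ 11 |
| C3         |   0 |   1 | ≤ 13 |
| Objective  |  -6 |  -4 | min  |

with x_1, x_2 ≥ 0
x_1 = 11, x_2 = 5, z = -86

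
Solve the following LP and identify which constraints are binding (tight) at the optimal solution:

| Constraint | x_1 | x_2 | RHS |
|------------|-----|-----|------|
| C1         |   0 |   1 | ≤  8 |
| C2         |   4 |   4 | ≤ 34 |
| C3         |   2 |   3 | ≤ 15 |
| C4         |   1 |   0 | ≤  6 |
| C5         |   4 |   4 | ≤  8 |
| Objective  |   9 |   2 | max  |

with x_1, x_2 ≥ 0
Optimal: x_1 = 2, x_2 = 0
Slack at optimum:
  C1: slack = 8
  C2: slack = 26
  C3: slack = 11
  C4: slack = 4
  C5: slack = 0 (binding)
  x_1 ≥ 0: x_1 = 2
  x_2 ≥ 0: x_2 = 0 (binding)
Binding constraints: C5, x_2 ≥ 0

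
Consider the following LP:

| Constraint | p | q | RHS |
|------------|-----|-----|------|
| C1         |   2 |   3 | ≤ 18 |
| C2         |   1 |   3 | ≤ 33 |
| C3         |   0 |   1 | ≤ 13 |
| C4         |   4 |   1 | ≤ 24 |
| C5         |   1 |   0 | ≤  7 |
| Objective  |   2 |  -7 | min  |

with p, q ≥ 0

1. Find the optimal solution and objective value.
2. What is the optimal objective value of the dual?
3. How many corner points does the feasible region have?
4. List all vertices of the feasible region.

1. p = 0, q = 6, z = -42
2. -42 (by strong duality, equal to the primal optimum)
3. 4
4. (0, 0), (6, 0), (5.4, 2.4), (0, 6)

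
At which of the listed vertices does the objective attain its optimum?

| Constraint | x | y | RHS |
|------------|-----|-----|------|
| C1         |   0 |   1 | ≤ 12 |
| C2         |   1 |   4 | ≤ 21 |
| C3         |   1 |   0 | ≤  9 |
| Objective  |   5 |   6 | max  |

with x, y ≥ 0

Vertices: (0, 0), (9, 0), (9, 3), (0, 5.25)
(9, 3) with z = 63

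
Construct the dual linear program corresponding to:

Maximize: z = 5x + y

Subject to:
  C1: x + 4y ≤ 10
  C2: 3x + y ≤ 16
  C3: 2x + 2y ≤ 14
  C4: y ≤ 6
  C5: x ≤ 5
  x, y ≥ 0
Minimize: z = 10y1 + 16y2 + 14y3 + 6y4 + 5y5

Subject to:
  C1: -y1 - 3y2 - 2y3 - y5 ≤ -5
  C2: -4y1 - y2 - 2y3 - y4 ≤ -1
  y1, y2, y3, y4, y5 ≥ 0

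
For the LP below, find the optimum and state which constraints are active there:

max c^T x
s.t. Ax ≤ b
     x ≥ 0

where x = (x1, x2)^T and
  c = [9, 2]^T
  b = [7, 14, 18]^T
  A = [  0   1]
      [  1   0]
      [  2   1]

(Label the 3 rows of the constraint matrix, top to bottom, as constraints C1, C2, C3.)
Optimal: x1 = 9, x2 = 0
Binding: C3, x2 ≥ 0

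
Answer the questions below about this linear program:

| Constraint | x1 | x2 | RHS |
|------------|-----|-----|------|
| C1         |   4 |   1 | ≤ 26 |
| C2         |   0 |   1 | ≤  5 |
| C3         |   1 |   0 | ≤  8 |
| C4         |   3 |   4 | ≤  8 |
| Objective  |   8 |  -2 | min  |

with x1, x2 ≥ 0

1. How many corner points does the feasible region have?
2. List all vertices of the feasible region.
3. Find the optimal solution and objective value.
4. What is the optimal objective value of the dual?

1. 3
2. (0, 0), (2.667, 0), (0, 2)
3. x1 = 0, x2 = 2, z = -4
4. -4 (by strong duality, equal to the primal optimum)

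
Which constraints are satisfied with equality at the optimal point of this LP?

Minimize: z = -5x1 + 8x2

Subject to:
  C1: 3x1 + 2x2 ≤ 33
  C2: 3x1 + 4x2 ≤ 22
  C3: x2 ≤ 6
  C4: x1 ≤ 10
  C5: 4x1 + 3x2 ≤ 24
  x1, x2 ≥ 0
Optimal: x1 = 6, x2 = 0
Slack at optimum:
  C1: slack = 15
  C2: slack = 4
  C3: slack = 6
  C4: slack = 4
  C5: slack = 0 (binding)
  x1 ≥ 0: x1 = 6
  x2 ≥ 0: x2 = 0 (binding)
Binding constraints: C5, x2 ≥ 0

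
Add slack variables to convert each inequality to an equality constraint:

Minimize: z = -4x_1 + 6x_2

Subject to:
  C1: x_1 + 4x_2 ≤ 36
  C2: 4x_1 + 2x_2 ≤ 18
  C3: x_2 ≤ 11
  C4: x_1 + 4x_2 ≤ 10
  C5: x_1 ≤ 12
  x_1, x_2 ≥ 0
min z = -4x_1 + 6x_2

s.t.
  x_1 + 4x_2 + s1 = 36
  4x_1 + 2x_2 + s2 = 18
  x_2 + s3 = 11
  x_1 + 4x_2 + s4 = 10
  x_1 + s5 = 12
  x_1, x_2, s1, s2, s3, s4, s5 ≥ 0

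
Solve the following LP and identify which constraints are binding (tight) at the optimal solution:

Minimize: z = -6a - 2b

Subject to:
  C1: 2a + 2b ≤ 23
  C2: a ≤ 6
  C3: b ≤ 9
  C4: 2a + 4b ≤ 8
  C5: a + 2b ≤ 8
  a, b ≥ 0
Optimal: a = 4, b = 0
Slack at optimum:
  C1: slack = 15
  C2: slack = 2
  C3: slack = 9
  C4: slack = 0 (binding)
  C5: slack = 4
  a ≥ 0: a = 4
  b ≥ 0: b = 0 (binding)
Binding constraints: C4, b ≥ 0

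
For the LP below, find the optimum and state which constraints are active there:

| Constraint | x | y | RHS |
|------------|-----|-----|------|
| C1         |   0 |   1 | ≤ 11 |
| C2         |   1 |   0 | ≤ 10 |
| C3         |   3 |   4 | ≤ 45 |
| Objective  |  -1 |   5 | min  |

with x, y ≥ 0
Optimal: x = 10, y = 0
Slack at optimum:
  C1: slack = 11
  C2: slack = 0 (binding)
  C3: slack = 15
  x ≥ 0: x = 10
  y ≥ 0: y = 0 (binding)
Binding constraints: C2, y ≥ 0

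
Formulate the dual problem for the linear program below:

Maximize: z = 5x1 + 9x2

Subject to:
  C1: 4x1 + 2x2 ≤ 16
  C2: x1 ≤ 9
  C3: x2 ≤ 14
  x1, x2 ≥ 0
Minimize: z = 16y1 + 9y2 + 14y3

Subject to:
  C1: -4y1 - y2 ≤ -5
  C2: -2y1 - y3 ≤ -9
  y1, y2, y3 ≥ 0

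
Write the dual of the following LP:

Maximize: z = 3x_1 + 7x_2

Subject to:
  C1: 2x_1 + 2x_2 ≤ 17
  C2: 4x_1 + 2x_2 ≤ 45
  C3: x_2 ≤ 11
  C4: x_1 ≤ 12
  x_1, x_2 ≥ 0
Minimize: z = 17y1 + 45y2 + 11y3 + 12y4

Subject to:
  C1: -2y1 - 4y2 - y4 ≤ -3
  C2: -2y1 - 2y2 - y3 ≤ -7
  y1, y2, y3, y4 ≥ 0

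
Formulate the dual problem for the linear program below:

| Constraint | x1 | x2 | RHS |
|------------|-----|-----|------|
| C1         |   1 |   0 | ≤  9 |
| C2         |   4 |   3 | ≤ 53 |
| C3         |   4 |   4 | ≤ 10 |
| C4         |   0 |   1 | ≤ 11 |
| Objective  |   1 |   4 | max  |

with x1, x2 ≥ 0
Minimize: z = 9y1 + 53y2 + 10y3 + 11y4

Subject to:
  C1: -y1 - 4y2 - 4y3 ≤ -1
  C2: -3y2 - 4y3 - y4 ≤ -4
  y1, y2, y3, y4 ≥ 0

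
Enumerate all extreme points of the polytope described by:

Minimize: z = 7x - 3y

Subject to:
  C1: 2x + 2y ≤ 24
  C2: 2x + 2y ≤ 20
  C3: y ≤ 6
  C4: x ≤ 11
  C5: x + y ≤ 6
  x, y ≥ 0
Each vertex is the intersection of two constraint boundaries that also satisfies all remaining constraints:
  x = 0 and y = 0 → (0, 0)
  x + y = 6 and y = 0 → (6, 0)
  y = 6 and x + y = 6 → (0, 6)

Vertices: (0, 0), (6, 0), (0, 6)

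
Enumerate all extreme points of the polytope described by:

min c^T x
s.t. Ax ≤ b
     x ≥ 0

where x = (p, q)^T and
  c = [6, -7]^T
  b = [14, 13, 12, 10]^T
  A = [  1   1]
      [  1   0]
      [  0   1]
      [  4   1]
Each vertex is the intersection of two constraint boundaries that also satisfies all remaining constraints:
  p = 0 and q = 0 → (0, 0)
  4p + q = 10 and q = 0 → (2.5, 0)
  4p + q = 10 and p = 0 → (0, 10)

Vertices: (0, 0), (2.5, 0), (0, 10)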